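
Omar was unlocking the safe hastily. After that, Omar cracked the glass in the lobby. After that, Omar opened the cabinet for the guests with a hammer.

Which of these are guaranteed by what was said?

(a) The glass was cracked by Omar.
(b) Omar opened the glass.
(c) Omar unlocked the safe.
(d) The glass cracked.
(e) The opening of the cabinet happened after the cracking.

(a), (d), (e)

(a) Entailed — every conjunct here is already in the original cracking event.
(b) Not entailed — Omar opened the cabinet, not the glass; the glass belongs to the cracking event.
(c) Not entailed — 'was unlocking' is progressive on an accomplishment; it does not entail the completed 'unlocked'.
(d) Entailed — 'Omar cracked the glass' is causative; it entails the inchoative 'the glass cracked'.
(e) Entailed — the narrative places the cracking before the opening.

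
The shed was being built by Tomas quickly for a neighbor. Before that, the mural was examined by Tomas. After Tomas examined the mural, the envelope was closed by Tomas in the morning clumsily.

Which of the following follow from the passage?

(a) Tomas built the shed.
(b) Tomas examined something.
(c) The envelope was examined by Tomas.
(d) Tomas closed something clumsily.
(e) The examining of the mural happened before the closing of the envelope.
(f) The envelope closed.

(b), (d), (e), (f)

(a) Not entailed — 'was building' is progressive on an accomplishment; it does not entail the completed 'built'.
(b) Entailed — this follows by dropping conjuncts from the examining event's description.
(c) Not entailed — Tomas examined the mural, not the envelope; the envelope belongs to the closing event.
(d) Entailed — dropping 'in the morning' and generalizing the patient leaves a sub-description the original still satisfies.
(e) Entailed — the narrative places the examining before the closing.
(f) Entailed — 'Tomas closed the envelope' is causative; it entails the inchoative 'the envelope closed'.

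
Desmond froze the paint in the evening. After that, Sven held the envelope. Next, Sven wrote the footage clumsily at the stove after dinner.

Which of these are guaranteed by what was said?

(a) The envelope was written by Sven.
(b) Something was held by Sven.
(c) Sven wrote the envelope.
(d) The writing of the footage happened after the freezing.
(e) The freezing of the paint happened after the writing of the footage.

(b), (d)

(a) Not entailed — Sven wrote the footage, not the envelope; the envelope belongs to the holding event.
(b) Entailed — every conjunct here is already in the original holding event.
(c) Not entailed — Sven wrote the footage, not the envelope; the envelope belongs to the holding event.
(d) Entailed — the narrative places the freezing before the writing.
(e) Not entailed — the narrative places the freezing before the writing, not after.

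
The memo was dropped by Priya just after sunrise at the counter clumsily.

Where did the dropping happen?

at the counter

'at the counter' marks the location of the dropping event.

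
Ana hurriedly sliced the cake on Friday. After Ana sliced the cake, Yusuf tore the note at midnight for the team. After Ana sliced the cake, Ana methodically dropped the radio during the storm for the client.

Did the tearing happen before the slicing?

The narrative orders the slicing before the tearing.

no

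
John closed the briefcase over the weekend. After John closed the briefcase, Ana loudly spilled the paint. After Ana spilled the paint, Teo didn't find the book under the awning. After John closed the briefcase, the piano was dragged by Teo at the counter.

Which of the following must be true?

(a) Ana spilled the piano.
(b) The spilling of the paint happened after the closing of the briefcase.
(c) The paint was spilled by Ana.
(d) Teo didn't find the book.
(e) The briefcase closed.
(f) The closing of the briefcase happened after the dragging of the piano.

(b), (c), (e)

(a) Not entailed — Ana spilled the paint, not the piano; the piano belongs to the dragging event.
(b) Entailed — the narrative places the closing before the spilling.
(c) Entailed — every conjunct here is already in the original spilling event.
(d) Not entailed — dropping 'under the awning' under negation is not valid — the original leaves open that Teo found the book some other way.
(e) Entailed — 'John closed the briefcase' is causative; it entails the inchoative 'the briefcase closed'.
(f) Not entailed — the narrative places the closing before the dragging, not after.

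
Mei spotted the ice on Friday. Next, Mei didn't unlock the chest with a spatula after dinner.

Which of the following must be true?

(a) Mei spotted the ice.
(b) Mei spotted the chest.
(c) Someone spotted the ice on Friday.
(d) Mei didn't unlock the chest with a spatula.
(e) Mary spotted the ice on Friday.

(a), (c)

(a) Entailed — every conjunct here is already in the original spotting event.
(b) Not entailed — Mei spotted the ice, not the chest; the chest belongs to the unlocking event.
(c) Entailed — the original entails any weakening of itself; this just generalizes the agent.
(d) Not entailed — dropping 'after dinner' under negation is not valid — the original leaves open that Mei unlocked the chest some other way.
(e) Not entailed — the passage has Mei spotting the ice, not Mary.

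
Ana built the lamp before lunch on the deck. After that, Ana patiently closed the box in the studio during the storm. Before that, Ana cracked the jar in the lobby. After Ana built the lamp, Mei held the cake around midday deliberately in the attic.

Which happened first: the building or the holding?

The connectives place the building before the holding.

the building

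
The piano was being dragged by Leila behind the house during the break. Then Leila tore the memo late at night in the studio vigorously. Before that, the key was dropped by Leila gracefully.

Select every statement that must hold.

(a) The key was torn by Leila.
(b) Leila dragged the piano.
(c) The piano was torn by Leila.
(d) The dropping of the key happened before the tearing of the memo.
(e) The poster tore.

(a) Not entailed — Leila tore the memo, not the key; the key belongs to the dropping event.
(b) Entailed — 'drag' is an activity; 'was dragging' entails that some dragging happened, so 'dragged' holds.
(c) Not entailed — Leila tore the memo, not the piano; the piano belongs to the dragging event.
(d) Entailed — the narrative places the dropping before the tearing.
(e) Not entailed — the memo is what tore, not the poster.

(b), (d)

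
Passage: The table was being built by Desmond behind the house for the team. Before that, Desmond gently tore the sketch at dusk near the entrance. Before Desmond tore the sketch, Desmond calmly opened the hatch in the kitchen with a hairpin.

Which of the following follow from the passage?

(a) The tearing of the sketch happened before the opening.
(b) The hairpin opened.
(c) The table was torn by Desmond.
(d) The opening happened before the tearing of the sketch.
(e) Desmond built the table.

(a) Not entailed — the narrative places the opening before the tearing, not after.
(b) Not entailed — the hatch is what opened, not the hairpin.
(c) Not entailed — Desmond tore the sketch, not the table; the table belongs to the building event.
(d) Entailed — the narrative places the opening before the tearing.
(e) Not entailed — 'was building' is progressive on an accomplishment; it does not entail the completed 'built'.

(d)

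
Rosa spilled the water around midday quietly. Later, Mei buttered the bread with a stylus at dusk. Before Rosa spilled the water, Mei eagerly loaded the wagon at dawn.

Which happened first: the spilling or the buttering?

the spilling

The connectives place the spilling before the buttering.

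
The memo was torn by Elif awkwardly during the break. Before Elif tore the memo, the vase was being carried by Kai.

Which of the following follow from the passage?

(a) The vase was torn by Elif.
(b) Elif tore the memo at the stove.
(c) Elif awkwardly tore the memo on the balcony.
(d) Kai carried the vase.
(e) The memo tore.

(d), (e)

(a) Not entailed — Elif tore the memo, not the vase; the vase belongs to the carrying event.
(b) Not entailed — 'at the stove' adds information not in the original event.
(c) Not entailed — 'on the balcony' adds information not in the original event.
(d) Entailed — 'carry' is an activity; 'was carrying' entails that some carrying happened, so 'carried' holds.
(e) Entailed — 'Elif tore the memo' is causative; it entails the inchoative 'the memo tore'.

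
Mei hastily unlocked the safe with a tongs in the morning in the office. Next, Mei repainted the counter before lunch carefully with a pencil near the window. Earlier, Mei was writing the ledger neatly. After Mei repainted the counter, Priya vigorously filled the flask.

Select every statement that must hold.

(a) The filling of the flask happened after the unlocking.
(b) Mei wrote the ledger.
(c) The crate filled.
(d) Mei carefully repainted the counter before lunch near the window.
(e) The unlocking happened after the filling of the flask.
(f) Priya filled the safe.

(a), (d)

(a) Entailed — the narrative places the unlocking before the filling.
(b) Not entailed — 'was writing' is progressive on an accomplishment; it does not entail the completed 'wrote'.
(c) Not entailed — the flask is what filled, not the crate.
(d) Entailed — dropping 'with a pencil' leaves a sub-description the original still satisfies.
(e) Not entailed — the narrative places the unlocking before the filling, not after.
(f) Not entailed — Priya filled the flask, not the safe; the safe belongs to the unlocking event.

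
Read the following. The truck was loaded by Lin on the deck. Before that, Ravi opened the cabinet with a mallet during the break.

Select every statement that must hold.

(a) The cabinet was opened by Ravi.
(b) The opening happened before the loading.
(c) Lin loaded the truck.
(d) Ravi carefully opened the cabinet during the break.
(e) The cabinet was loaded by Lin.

(a) Entailed — the original entails any weakening of itself; this just drops 'during the break', 'with a mallet'.
(b) Entailed — the narrative places the opening before the loading.
(c) Entailed — the original entails any weakening of itself; this just drops 'on the deck'.
(d) Not entailed — 'carefully' adds information not in the original event.
(e) Not entailed — Lin loaded the truck, not the cabinet; the cabinet belongs to the opening event.

(a), (b), (c)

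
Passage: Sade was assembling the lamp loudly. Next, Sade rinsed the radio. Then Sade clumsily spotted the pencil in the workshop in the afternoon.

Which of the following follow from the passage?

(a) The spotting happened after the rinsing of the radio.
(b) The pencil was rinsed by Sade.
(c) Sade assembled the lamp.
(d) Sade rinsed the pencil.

(a) Entailed — the narrative places the rinsing before the spotting.
(b) Not entailed — Sade rinsed the radio, not the pencil; the pencil belongs to the spotting event.
(c) Not entailed — 'was assembling' is progressive on an accomplishment; it does not entail the completed 'assembled'.
(d) Not entailed — Sade rinsed the radio, not the pencil; the pencil belongs to the spotting event.

(a)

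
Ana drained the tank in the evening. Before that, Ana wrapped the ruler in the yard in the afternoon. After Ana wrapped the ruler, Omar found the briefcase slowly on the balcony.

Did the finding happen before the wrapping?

no

The narrative orders the wrapping before the finding.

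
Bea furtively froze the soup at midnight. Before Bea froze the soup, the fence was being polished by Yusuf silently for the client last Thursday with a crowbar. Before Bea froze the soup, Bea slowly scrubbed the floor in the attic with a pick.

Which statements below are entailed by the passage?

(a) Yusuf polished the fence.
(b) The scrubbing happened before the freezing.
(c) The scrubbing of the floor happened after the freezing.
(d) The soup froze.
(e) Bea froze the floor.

(a) Entailed — 'polish' is an activity; 'was polishing' entails that some polishing happened, so 'polished' holds.
(b) Entailed — the narrative places the scrubbing before the freezing.
(c) Not entailed — the narrative places the scrubbing before the freezing, not after.
(d) Entailed — 'Bea froze the soup' is causative; it entails the inchoative 'the soup froze'.
(e) Not entailed — Bea froze the soup, not the floor; the floor belongs to the scrubbing event.

(a), (b), (d)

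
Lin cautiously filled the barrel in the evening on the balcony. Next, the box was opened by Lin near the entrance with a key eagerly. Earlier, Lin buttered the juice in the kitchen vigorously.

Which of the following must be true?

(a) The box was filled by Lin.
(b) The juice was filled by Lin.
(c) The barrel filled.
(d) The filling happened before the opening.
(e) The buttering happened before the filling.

(c), (d)

(a) Not entailed — Lin filled the barrel, not the box; the box belongs to the opening event.
(b) Not entailed — Lin filled the barrel, not the juice; the juice belongs to the buttering event.
(c) Entailed — 'Lin filled the barrel' is causative; it entails the inchoative 'the barrel filled'.
(d) Entailed — the narrative places the filling before the opening.
(e) Not entailed — the narrative doesn't order the buttering relative to the filling.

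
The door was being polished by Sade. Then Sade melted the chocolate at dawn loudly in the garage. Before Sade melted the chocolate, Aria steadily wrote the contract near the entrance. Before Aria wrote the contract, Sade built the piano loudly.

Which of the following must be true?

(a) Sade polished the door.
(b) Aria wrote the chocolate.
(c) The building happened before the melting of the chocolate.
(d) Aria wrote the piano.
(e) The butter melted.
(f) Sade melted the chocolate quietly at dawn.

(a), (c)

(a) Entailed — 'polish' is an activity; 'was polishing' entails that some polishing happened, so 'polished' holds.
(b) Not entailed — Aria wrote the contract, not the chocolate; the chocolate belongs to the melting event.
(c) Entailed — the narrative places the building before the melting.
(d) Not entailed — Aria wrote the contract, not the piano; the piano belongs to the building event.
(e) Not entailed — the chocolate is what melted, not the butter.
(f) Not entailed — 'quietly' adds a manner not in (and inconsistent with) the original.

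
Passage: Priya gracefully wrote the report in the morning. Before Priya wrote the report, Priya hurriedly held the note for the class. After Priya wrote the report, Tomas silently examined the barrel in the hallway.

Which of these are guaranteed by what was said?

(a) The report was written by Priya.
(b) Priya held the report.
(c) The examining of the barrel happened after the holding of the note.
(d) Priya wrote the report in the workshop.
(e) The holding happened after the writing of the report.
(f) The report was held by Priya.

(a) Entailed — this follows by dropping conjuncts from the writing event's description.
(b) Not entailed — Priya held the note, not the report; the report belongs to the writing event.
(c) Entailed — the narrative places the holding before the examining.
(d) Not entailed — 'in the workshop' adds information not in the original event.
(e) Not entailed — the narrative places the holding before the writing, not after.
(f) Not entailed — Priya held the note, not the report; the report belongs to the writing event.

(a), (c)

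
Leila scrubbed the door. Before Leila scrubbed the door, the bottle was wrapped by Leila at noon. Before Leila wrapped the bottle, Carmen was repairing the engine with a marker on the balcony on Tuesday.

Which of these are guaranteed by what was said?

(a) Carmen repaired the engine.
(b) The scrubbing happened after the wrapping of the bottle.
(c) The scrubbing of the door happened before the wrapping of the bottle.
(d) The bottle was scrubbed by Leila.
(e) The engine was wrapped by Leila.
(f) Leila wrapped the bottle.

(a) Not entailed — 'was repairing' is progressive on an accomplishment; it does not entail the completed 'repaired'.
(b) Entailed — the narrative places the wrapping before the scrubbing.
(c) Not entailed — the narrative places the wrapping before the scrubbing, not after.
(d) Not entailed — Leila scrubbed the door, not the bottle; the bottle belongs to the wrapping event.
(e) Not entailed — Leila wrapped the bottle, not the engine; the engine belongs to the repairing event.
(f) Entailed — this follows by dropping conjuncts from the wrapping event's description.

(b), (f)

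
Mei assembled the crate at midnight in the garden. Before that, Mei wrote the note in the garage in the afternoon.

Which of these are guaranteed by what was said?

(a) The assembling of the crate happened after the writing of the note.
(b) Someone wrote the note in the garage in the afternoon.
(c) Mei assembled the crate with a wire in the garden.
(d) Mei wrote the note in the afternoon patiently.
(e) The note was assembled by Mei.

(a) Entailed — the narrative places the writing before the assembling.
(b) Entailed — every conjunct here is already in the original writing event.
(c) Not entailed — 'with a wire' adds information not in the original event.
(d) Not entailed — 'patiently' adds information not in the original event.
(e) Not entailed — Mei assembled the crate, not the note; the note belongs to the writing event.

(a), (b)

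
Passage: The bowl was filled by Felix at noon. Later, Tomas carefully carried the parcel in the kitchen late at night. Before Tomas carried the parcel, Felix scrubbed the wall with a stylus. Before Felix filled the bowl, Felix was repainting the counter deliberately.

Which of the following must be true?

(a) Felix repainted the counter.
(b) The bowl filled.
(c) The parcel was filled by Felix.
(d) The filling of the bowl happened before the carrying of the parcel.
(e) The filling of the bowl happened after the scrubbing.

(a) Not entailed — 'was repainting' is progressive on an accomplishment; it does not entail the completed 'repainted'.
(b) Entailed — 'Felix filled the bowl' is causative; it entails the inchoative 'the bowl filled'.
(c) Not entailed — Felix filled the bowl, not the parcel; the parcel belongs to the carrying event.
(d) Entailed — the narrative places the filling before the carrying.
(e) Not entailed — the narrative doesn't order the scrubbing relative to the filling.

(b), (d)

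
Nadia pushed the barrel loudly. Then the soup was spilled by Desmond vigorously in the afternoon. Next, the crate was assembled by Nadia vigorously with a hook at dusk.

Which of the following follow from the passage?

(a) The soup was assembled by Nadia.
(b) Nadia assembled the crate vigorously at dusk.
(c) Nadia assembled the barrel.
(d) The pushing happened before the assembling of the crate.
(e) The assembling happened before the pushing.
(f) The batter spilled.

(b), (d)

(a) Not entailed — Nadia assembled the crate, not the soup; the soup belongs to the spilling event.
(b) Entailed — this follows by dropping conjuncts from the assembling event's description.
(c) Not entailed — Nadia assembled the crate, not the barrel; the barrel belongs to the pushing event.
(d) Entailed — the narrative places the pushing before the assembling.
(e) Not entailed — the narrative places the pushing before the assembling, not after.
(f) Not entailed — the soup is what spilled, not the batter.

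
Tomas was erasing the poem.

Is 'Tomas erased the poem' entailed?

no

'was erasing' is progressive; for an accomplishment like 'erase the poem', it doesn't entail completion.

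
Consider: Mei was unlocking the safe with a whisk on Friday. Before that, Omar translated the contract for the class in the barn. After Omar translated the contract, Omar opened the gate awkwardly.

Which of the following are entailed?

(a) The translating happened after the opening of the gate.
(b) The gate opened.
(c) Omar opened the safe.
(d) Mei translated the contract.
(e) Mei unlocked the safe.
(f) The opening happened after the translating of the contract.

(a) Not entailed — the narrative places the translating before the opening, not after.
(b) Entailed — 'Omar opened the gate' is causative; it entails the inchoative 'the gate opened'.
(c) Not entailed — Omar opened the gate, not the safe; the safe belongs to the unlocking event.
(d) Not entailed — the passage has Omar translating the contract, not Mei.
(e) Not entailed — 'was unlocking' is progressive on an accomplishment; it does not entail the completed 'unlocked'.
(f) Entailed — the narrative places the translating before the opening.

(b), (f)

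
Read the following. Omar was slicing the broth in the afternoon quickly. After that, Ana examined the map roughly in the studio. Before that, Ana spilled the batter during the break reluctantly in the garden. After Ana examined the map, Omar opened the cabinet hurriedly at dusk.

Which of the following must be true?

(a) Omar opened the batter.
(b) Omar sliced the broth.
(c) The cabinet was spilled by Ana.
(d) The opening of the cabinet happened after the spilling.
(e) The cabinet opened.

(d), (e)

(a) Not entailed — Omar opened the cabinet, not the batter; the batter belongs to the spilling event.
(b) Not entailed — 'was slicing' is progressive on an accomplishment; it does not entail the completed 'sliced'.
(c) Not entailed — Ana spilled the batter, not the cabinet; the cabinet belongs to the opening event.
(d) Entailed — the narrative places the spilling before the opening.
(e) Entailed — 'Omar opened the cabinet' is causative; it entails the inchoative 'the cabinet opened'.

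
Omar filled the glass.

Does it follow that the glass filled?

'Omar filled the glass' is the causative; it entails the inchoative 'the glass filled'.

yes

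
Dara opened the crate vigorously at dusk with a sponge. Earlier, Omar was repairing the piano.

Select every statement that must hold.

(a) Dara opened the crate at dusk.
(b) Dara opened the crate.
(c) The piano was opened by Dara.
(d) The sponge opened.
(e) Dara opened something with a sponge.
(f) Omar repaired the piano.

(a), (b), (e)

(a) Entailed — this follows by dropping conjuncts from the opening event's description.
(b) Entailed — the original entails any weakening of itself; this just drops 'with a sponge', 'vigorously', 'at dusk'.
(c) Not entailed — Dara opened the crate, not the piano; the piano belongs to the repairing event.
(d) Not entailed — the crate is what opened, not the sponge.
(e) Entailed — dropping 'vigorously', 'at dusk' and generalizing the patient leaves a sub-description the original still satisfies.
(f) Not entailed — 'was repairing' is progressive on an accomplishment; it does not entail the completed 'repaired'.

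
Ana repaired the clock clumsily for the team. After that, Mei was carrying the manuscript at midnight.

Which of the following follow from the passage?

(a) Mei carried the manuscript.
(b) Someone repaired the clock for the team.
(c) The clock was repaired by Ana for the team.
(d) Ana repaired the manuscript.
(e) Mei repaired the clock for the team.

(a) Entailed — 'carry' is an activity; 'was carrying' entails that some carrying happened, so 'carried' holds.
(b) Entailed — every conjunct here is already in the original repairing event.
(c) Entailed — the original entails any weakening of itself; this just drops 'clumsily'.
(d) Not entailed — Ana repaired the clock, not the manuscript; the manuscript belongs to the carrying event.
(e) Not entailed — the passage has Ana repairing the clock, not Mei.

(a), (b), (c)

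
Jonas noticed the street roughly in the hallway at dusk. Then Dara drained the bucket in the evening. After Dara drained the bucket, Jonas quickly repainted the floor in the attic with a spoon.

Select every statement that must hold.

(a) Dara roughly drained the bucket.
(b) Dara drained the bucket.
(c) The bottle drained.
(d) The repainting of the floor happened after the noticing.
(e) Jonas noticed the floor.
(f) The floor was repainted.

(b), (d), (f)

(a) Not entailed — 'roughly' adds information not in the original event.
(b) Entailed — every conjunct here is already in the original draining event.
(c) Not entailed — the bucket is what drained, not the bottle.
(d) Entailed — the narrative places the noticing before the repainting.
(e) Not entailed — Jonas noticed the street, not the floor; the floor belongs to the repainting event.
(f) Entailed — dropping 'with a spoon', 'in the attic', 'quickly' and generalizing the agent leaves a sub-description the original still satisfies.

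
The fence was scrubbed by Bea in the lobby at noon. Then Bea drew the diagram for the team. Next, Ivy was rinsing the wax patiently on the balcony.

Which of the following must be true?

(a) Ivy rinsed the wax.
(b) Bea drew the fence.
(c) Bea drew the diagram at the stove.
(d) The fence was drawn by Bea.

(a)

(a) Entailed — 'rinse' is an activity; 'was rinsing' entails that some rinsing happened, so 'rinsed' holds.
(b) Not entailed — Bea drew the diagram, not the fence; the fence belongs to the scrubbing event.
(c) Not entailed — 'at the stove' adds information not in the original event.
(d) Not entailed — Bea drew the diagram, not the fence; the fence belongs to the scrubbing event.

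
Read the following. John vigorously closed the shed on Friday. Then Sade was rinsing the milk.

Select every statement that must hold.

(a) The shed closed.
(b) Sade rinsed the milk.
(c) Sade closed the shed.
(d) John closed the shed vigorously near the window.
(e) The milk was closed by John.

(a), (b)

(a) Entailed — 'John closed the shed' is causative; it entails the inchoative 'the shed closed'.
(b) Entailed — 'rinse' is an activity; 'was rinsing' entails that some rinsing happened, so 'rinsed' holds.
(c) Not entailed — the passage has John closing the shed, not Sade.
(d) Not entailed — 'near the window' adds information not in the original event.
(e) Not entailed — John closed the shed, not the milk; the milk belongs to the rinsing event.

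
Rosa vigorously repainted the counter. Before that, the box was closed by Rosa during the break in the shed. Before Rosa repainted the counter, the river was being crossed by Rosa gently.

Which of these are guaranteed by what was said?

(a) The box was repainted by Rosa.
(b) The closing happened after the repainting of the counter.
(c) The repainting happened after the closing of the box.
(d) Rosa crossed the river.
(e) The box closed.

(c), (e)

(a) Not entailed — Rosa repainted the counter, not the box; the box belongs to the closing event.
(b) Not entailed — the narrative places the closing before the repainting, not after.
(c) Entailed — the narrative places the closing before the repainting.
(d) Not entailed — 'was crossing' is progressive on an accomplishment; it does not entail the completed 'crossed'.
(e) Entailed — 'Rosa closed the box' is causative; it entails the inchoative 'the box closed'.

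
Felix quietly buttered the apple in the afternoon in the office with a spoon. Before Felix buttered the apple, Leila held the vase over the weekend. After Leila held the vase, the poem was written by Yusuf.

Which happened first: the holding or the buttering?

the holding

The connectives place the holding before the buttering.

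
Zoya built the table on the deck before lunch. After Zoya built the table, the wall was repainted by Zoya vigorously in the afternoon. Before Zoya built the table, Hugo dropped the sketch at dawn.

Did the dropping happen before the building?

yes

The narrative orders the dropping before the building.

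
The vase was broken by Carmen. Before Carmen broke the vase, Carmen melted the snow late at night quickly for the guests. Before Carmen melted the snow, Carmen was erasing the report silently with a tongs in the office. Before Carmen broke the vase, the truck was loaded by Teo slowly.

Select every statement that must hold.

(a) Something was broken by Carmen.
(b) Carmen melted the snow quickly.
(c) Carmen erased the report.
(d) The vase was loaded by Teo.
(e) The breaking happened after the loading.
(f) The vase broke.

(a) Entailed — every conjunct here is already in the original breaking event.
(b) Entailed — dropping 'late at night', 'for the guests' leaves a sub-description the original still satisfies.
(c) Not entailed — 'was erasing' is progressive on an accomplishment; it does not entail the completed 'erased'.
(d) Not entailed — Teo loaded the truck, not the vase; the vase belongs to the breaking event.
(e) Entailed — the narrative places the loading before the breaking.
(f) Entailed — 'Carmen broke the vase' is causative; it entails the inchoative 'the vase broke'.

(a), (b), (e), (f)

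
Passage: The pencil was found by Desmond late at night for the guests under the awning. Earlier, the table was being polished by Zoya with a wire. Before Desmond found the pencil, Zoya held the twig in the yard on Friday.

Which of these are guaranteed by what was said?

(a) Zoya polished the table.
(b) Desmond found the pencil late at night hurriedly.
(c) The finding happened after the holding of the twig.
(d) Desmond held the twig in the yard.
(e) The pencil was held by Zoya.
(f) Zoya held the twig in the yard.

(a), (c), (f)

(a) Entailed — 'polish' is an activity; 'was polishing' entails that some polishing happened, so 'polished' holds.
(b) Not entailed — 'hurriedly' adds information not in the original event.
(c) Entailed — the narrative places the holding before the finding.
(d) Not entailed — the passage has Zoya holding the twig, not Desmond.
(e) Not entailed — Zoya held the twig, not the pencil; the pencil belongs to the finding event.
(f) Entailed — every conjunct here is already in the original holding event.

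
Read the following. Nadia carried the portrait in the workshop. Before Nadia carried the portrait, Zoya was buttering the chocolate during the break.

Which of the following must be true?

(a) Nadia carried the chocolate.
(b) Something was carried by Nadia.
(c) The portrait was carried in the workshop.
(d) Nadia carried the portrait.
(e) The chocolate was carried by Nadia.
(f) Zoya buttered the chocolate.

(a) Not entailed — Nadia carried the portrait, not the chocolate; the chocolate belongs to the buttering event.
(b) Entailed — the original entails any weakening of itself; this just drops 'in the workshop' and generalizes the patient.
(c) Entailed — this follows by dropping conjuncts from the carrying event's description.
(d) Entailed — this follows by dropping conjuncts from the carrying event's description.
(e) Not entailed — Nadia carried the portrait, not the chocolate; the chocolate belongs to the buttering event.
(f) Not entailed — 'was buttering' is progressive on an accomplishment; it does not entail the completed 'buttered'.

(b), (c), (d)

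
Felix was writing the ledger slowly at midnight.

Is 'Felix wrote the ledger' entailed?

no

'was writing' is progressive; for an accomplishment like 'write the ledger', it doesn't entail completion.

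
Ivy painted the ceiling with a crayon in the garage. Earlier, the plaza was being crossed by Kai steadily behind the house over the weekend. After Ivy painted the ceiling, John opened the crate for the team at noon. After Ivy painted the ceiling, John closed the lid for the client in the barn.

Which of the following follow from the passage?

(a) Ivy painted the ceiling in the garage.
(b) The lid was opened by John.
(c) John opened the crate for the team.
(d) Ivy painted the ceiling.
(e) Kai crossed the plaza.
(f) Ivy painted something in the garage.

(a) Entailed — the original entails any weakening of itself; this just drops 'with a crayon'.
(b) Not entailed — John opened the crate, not the lid; the lid belongs to the closing event.
(c) Entailed — dropping 'at noon' leaves a sub-description the original still satisfies.
(d) Entailed — this follows by dropping conjuncts from the painting event's description.
(e) Not entailed — 'was crossing' is progressive on an accomplishment; it does not entail the completed 'crossed'.
(f) Entailed — the original entails any weakening of itself; this just drops 'with a crayon' and generalizes the patient.

(a), (c), (d), (f)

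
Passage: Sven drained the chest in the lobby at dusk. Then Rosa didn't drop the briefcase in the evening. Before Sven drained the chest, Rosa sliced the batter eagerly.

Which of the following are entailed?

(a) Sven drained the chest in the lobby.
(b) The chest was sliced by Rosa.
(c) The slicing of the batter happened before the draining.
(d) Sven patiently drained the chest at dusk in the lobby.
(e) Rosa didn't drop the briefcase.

(a), (c)

(a) Entailed — dropping 'at dusk' leaves a sub-description the original still satisfies.
(b) Not entailed — Rosa sliced the batter, not the chest; the chest belongs to the draining event.
(c) Entailed — the narrative places the slicing before the draining.
(d) Not entailed — 'patiently' adds information not in the original event.
(e) Not entailed — dropping 'in the evening' under negation is not valid — the original leaves open that Rosa dropped the briefcase some other way.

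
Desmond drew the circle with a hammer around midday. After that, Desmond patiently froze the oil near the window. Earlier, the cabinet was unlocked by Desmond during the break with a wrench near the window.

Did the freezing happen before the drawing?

no

The narrative orders the drawing before the freezing.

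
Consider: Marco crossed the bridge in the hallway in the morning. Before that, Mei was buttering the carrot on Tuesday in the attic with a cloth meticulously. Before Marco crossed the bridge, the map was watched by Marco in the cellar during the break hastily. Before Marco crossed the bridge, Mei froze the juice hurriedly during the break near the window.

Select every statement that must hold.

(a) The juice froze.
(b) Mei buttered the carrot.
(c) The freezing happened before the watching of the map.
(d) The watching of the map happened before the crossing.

(a) Entailed — 'Mei froze the juice' is causative; it entails the inchoative 'the juice froze'.
(b) Not entailed — 'was buttering' is progressive on an accomplishment; it does not entail the completed 'buttered'.
(c) Not entailed — the narrative doesn't order the freezing relative to the watching.
(d) Entailed — the narrative places the watching before the crossing.

(a), (d)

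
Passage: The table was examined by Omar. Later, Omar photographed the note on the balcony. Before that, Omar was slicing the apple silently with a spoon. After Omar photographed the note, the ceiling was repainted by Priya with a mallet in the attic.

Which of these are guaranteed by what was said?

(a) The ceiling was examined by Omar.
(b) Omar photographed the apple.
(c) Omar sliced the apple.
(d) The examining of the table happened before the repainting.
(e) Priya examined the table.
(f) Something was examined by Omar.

(a) Not entailed — Omar examined the table, not the ceiling; the ceiling belongs to the repainting event.
(b) Not entailed — Omar photographed the note, not the apple; the apple belongs to the slicing event.
(c) Not entailed — 'was slicing' is progressive on an accomplishment; it does not entail the completed 'sliced'.
(d) Entailed — the narrative places the examining before the repainting.
(e) Not entailed — the passage has Omar examining the table, not Priya.
(f) Entailed — this follows by dropping conjuncts from the examining event's description.

(d), (f)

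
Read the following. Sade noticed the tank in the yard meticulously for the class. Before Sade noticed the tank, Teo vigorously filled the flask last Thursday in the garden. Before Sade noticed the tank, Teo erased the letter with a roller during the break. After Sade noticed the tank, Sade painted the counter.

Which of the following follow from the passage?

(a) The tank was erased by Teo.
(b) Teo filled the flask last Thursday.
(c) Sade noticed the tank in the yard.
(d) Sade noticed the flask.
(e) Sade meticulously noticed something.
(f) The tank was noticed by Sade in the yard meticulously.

(b), (c), (e), (f)

(a) Not entailed — Teo erased the letter, not the tank; the tank belongs to the noticing event.
(b) Entailed — dropping 'vigorously', 'in the garden' leaves a sub-description the original still satisfies.
(c) Entailed — the original entails any weakening of itself; this just drops 'for the class', 'meticulously'.
(d) Not entailed — Sade noticed the tank, not the flask; the flask belongs to the filling event.
(e) Entailed — every conjunct here is already in the original noticing event.
(f) Entailed — this follows by dropping conjuncts from the noticing event's description.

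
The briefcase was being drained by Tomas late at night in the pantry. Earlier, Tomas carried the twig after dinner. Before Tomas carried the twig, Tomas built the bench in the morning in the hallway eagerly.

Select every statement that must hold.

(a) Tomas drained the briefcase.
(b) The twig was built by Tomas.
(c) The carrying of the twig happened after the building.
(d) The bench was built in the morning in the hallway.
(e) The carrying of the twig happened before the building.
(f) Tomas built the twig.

(a) Not entailed — 'was draining' is progressive on an accomplishment; it does not entail the completed 'drained'.
(b) Not entailed — Tomas built the bench, not the twig; the twig belongs to the carrying event.
(c) Entailed — the narrative places the building before the carrying.
(d) Entailed — every conjunct here is already in the original building event.
(e) Not entailed — the narrative places the building before the carrying, not after.
(f) Not entailed — Tomas built the bench, not the twig; the twig belongs to the carrying event.

(c), (d)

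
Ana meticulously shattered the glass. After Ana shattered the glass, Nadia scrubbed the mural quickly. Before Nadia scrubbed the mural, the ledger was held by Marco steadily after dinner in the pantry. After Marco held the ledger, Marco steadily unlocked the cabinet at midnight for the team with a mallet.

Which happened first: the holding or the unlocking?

The connectives place the holding before the unlocking.

the holding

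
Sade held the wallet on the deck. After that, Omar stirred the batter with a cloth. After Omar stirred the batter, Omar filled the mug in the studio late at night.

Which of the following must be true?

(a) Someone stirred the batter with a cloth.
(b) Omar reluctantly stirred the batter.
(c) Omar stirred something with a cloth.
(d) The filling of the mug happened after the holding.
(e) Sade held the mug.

(a), (c), (d)

(a) Entailed — every conjunct here is already in the original stirring event.
(b) Not entailed — 'reluctantly' adds information not in the original event.
(c) Entailed — every conjunct here is already in the original stirring event.
(d) Entailed — the narrative places the holding before the filling.
(e) Not entailed — Sade held the wallet, not the mug; the mug belongs to the filling event.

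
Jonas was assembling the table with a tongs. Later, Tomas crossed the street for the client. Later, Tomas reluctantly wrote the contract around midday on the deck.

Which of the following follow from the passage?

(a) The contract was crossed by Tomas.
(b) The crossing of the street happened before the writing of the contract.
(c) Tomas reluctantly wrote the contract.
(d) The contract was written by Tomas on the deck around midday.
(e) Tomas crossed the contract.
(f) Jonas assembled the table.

(a) Not entailed — Tomas crossed the street, not the contract; the contract belongs to the writing event.
(b) Entailed — the narrative places the crossing before the writing.
(c) Entailed — every conjunct here is already in the original writing event.
(d) Entailed — dropping 'reluctantly' leaves a sub-description the original still satisfies.
(e) Not entailed — Tomas crossed the street, not the contract; the contract belongs to the writing event.
(f) Not entailed — 'was assembling' is progressive on an accomplishment; it does not entail the completed 'assembled'.

(b), (c), (d)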